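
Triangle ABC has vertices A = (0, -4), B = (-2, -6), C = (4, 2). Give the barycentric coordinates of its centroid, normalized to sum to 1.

The centroid is the average of the vertices, so each weight is 1/3.

(1/3, 1/3, 1/3)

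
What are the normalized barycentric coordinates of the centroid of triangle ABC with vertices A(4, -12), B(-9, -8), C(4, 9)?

The centroid is the average of the vertices, so each weight is 1/3.

(1/3, 1/3, 1/3)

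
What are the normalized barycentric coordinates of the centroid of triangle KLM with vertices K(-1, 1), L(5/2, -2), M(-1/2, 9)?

The centroid is the average of the vertices, so each weight is 1/3.

(1/3, 1/3, 1/3)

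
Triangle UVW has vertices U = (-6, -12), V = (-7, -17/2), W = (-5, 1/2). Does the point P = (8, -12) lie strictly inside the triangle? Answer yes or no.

Barycentric coordinates of P: (71/8, -175/16, 49/16).
The three coordinates are positive, negative, positive; a point is interior exactly when all three are positive.

no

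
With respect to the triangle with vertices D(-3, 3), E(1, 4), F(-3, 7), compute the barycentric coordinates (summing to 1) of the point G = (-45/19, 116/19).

(2/19, 3/19, 14/19)

Signed area of the reference triangle: [DEF] = ½·((-3)·(4−7) + 1·(7−3) + (-3)·(3−4)) = ½·(9 + 4 + 3) = 8.
[GEF] = ½·((-45/19)·(4−7) + 1·(7−(116/19)) + (-3)·(116/19−4)) = ½·(135/19 + 17/19 − 120/19) = 16/19, so the D-coordinate is (16/19)/8 = 2/19.
[DGF] = ½·((-3)·(116/19−7) + (-45/19)·(7−3) + (-3)·(3−(116/19))) = ½·(51/19 − 180/19 + 177/19) = 24/19, so the E-coordinate is 3/19.
[DEG] = ½·((-3)·(4−(116/19)) + 1·(116/19−3) + (-45/19)·(3−4)) = ½·(120/19 + 59/19 + 45/19) = 112/19, so the F-coordinate is 14/19.
Check: 2/19 + 3/19 + 14/19 = 1.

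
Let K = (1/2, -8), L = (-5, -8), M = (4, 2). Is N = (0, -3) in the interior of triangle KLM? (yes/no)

Barycentric coordinates of N: (1/11, 9/22, 1/2).
The three coordinates are positive, positive, positive; a point is interior exactly when all three are positive.

yes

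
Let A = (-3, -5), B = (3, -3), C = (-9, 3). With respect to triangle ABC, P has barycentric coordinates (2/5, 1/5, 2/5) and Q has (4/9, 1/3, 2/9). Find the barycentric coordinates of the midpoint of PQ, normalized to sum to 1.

(19/45, 4/15, 14/45)

Since both coordinate triples sum to 1, the midpoint's barycentrics are the componentwise average.
(2/5+4/9)/2 = 19/45; similarly 4/15 and 14/45.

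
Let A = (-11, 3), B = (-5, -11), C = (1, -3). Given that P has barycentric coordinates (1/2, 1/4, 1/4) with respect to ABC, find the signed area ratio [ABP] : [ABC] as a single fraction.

The signed ratio [ABP]/[ABC] equals the barycentric coordinate of P at vertex C, which is 1/4.

1/4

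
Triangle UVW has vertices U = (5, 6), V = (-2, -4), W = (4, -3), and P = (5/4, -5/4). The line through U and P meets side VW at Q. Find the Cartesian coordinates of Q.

(0, -11/3)

Barycentric coordinates of P with respect to UVW: (1/4, 1/2, 1/4).
On side VW the U-coordinate is zero; dropping P's U-weight 1/4 and renormalizing the remaining 1/2 : 1/4 gives weights 2/3, 1/3 on V, W.
Q = (2/3)·(-2, -4) + (1/3)·(4, -3) = (0, -11/3).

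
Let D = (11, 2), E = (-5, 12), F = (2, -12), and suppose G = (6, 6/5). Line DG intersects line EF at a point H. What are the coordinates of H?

(-3/2, 0)

Barycentric coordinates of G with respect to DEF: (3/5, 1/5, 1/5).
On side EF the D-coordinate is zero; dropping G's D-weight 3/5 and renormalizing the remaining 1/5 : 1/5 gives weights 1/2, 1/2 on E, F.
H = (1/2)·(-5, 12) + (1/2)·(2, -12) = (-3/2, 0).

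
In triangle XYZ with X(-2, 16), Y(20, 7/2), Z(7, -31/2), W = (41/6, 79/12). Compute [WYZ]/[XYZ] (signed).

1/2

[XYZ] = ½·((-2)·(7/2−(-31/2)) + 20·(-31/2−16) + 7·(16−(7/2))) = ½·(-38 − 630 + 175/2) = -1161/4.
[WYZ] = ½·((41/6)·(7/2−(-31/2)) + 20·(-31/2−(79/12)) + 7·(79/12−(7/2))) = ½·(779/6 − 1325/3 + 259/12) = -1161/8, so the ratio is (-1161/8)/(-1161/4) = 1/2.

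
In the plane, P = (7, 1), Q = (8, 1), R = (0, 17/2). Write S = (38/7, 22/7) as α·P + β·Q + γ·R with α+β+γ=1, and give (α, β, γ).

Signed area of the reference triangle: [PQR] = ½·(7·(1−(17/2)) + 8·(17/2−1) + 0·(1−1)) = ½·(-105/2 + 60 + 0) = 15/4.
[SQR] = ½·((38/7)·(1−(17/2)) + 8·(17/2−(22/7)) + 0·(22/7−1)) = ½·(-285/7 + 300/7 + 0) = 15/14, so the P-coordinate is (15/14)/(15/4) = 2/7.
[PSR] = ½·(7·(22/7−(17/2)) + (38/7)·(17/2−1) + 0·(1−(22/7))) = ½·(-75/2 + 285/7 + 0) = 45/28, so the Q-coordinate is 3/7.
[PQS] = ½·(7·(1−(22/7)) + 8·(22/7−1) + (38/7)·(1−1)) = ½·(-15 + 120/7 + 0) = 15/14, so the R-coordinate is 2/7.

(2/7, 3/7, 2/7)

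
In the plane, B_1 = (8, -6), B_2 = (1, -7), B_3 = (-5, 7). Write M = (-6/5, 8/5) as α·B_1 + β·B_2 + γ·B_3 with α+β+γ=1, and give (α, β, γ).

Signed area of the reference triangle: [B_1B_2B_3] = ½·(8·(-7−7) + 1·(7−(-6)) + (-5)·(-6−(-7))) = ½·(-112 + 13 − 5) = -52.
[MB_2B_3] = ½·((-6/5)·(-7−7) + 1·(7−(8/5)) + (-5)·(8/5−(-7))) = ½·(84/5 + 27/5 − 43) = -52/5, so the B_1-coordinate is (-52/5)/(-52) = 1/5.
[B_1MB_3] = ½·(8·(8/5−7) + (-6/5)·(7−(-6)) + (-5)·(-6−(8/5))) = ½·(-216/5 − 78/5 + 38) = -52/5, so the B_2-coordinate is 1/5.
[B_1B_2M] = ½·(8·(-7−(8/5)) + 1·(8/5−(-6)) + (-6/5)·(-6−(-7))) = ½·(-344/5 + 38/5 − 6/5) = -156/5, so the B_3-coordinate is 3/5.
Check: 1/5 + 1/5 + 3/5 = 1.

(1/5, 1/5, 3/5)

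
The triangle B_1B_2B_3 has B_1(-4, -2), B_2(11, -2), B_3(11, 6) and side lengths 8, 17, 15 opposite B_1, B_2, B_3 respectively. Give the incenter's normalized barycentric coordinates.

(1/5, 17/40, 3/8)

The incenter has barycentric coordinates proportional to the opposite side lengths: (8 : 17 : 15).
Normalizing by 8+17+15 = 40 gives (1/5, 17/40, 3/8).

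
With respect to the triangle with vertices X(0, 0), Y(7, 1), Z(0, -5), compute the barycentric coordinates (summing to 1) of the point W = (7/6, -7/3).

(1/3, 1/6, 1/2)

Signed area of the reference triangle: [XYZ] = ½·(0·(1−(-5)) + 7·(-5−0) + 0·(0−1)) = ½·(0 − 35 + 0) = -35/2.
[WYZ] = ½·((7/6)·(1−(-5)) + 7·(-5−(-7/3)) + 0·(-7/3−1)) = ½·(7 − 56/3 + 0) = -35/6, so the X-coordinate is (-35/6)/(-35/2) = 1/3.
[XWZ] = ½·(0·(-7/3−(-5)) + (7/6)·(-5−0) + 0·(0−(-7/3))) = ½·(0 − 35/6 + 0) = -35/12, so the Y-coordinate is 1/6.
[XYW] = ½·(0·(1−(-7/3)) + 7·(-7/3−0) + (7/6)·(0−1)) = ½·(0 − 49/3 − 7/6) = -35/4, so the Z-coordinate is 1/2.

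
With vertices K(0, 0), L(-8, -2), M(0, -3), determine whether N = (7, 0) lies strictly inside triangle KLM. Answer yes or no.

no

Barycentric coordinates of N: (31/24, -7/8, 7/12).
The three coordinates are positive, negative, positive; a point is interior exactly when all three are positive.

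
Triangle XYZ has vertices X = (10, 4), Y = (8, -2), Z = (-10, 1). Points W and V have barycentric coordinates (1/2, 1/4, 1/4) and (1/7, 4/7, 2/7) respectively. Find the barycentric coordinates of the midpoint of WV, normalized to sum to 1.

Since both coordinate triples sum to 1, the midpoint's barycentrics are the componentwise average.
(1/2+1/7)/2 = 9/28; similarly 23/56 and 15/56.

(9/28, 23/56, 15/56)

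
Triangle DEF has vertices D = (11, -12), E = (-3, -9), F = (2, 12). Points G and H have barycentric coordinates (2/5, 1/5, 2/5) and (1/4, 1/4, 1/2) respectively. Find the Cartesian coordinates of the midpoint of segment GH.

Barycentric coordinates of the midpoint are the average: (13/40, 9/40, 9/20).
Converting: (13/40)·D + (9/40)·E + (9/20)·F = (19/5, -21/40).

(19/5, -21/40)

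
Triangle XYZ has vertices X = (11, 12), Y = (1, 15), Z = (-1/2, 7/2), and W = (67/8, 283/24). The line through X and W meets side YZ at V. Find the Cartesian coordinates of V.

Barycentric coordinates of W with respect to XYZ: (3/4, 1/6, 1/12).
On side YZ the X-coordinate is zero; dropping W's X-weight 3/4 and renormalizing the remaining 1/6 : 1/12 gives weights 2/3, 1/3 on Y, Z.
V = (2/3)·(1, 15) + (1/3)·(-1/2, 7/2) = (1/2, 67/6).

(1/2, 67/6)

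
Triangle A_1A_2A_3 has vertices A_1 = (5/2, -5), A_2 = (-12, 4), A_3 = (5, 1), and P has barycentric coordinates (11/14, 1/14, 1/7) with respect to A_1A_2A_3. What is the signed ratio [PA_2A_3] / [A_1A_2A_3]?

11/14

The signed ratio [PA_2A_3]/[A_1A_2A_3] equals the barycentric coordinate of P at vertex A_1, which is 11/14.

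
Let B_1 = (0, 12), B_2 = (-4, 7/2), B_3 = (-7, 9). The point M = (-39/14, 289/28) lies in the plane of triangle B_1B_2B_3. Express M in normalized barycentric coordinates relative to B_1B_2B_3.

(4/7, 1/14, 5/14)

Signed area of the reference triangle: [B_1B_2B_3] = ½·(0·(7/2−9) + (-4)·(9−12) + (-7)·(12−(7/2))) = ½·(0 + 12 − 119/2) = -95/4.
[MB_2B_3] = ½·((-39/14)·(7/2−9) + (-4)·(9−(289/28)) + (-7)·(289/28−(7/2))) = ½·(429/28 + 37/7 − 191/4) = -95/7, so the B_1-coordinate is (-95/7)/(-95/4) = 4/7.
[B_1MB_3] = ½·(0·(289/28−9) + (-39/14)·(9−12) + (-7)·(12−(289/28))) = ½·(0 + 117/14 − 47/4) = -95/56, so the B_2-coordinate is 1/14.
[B_1B_2M] = ½·(0·(7/2−(289/28)) + (-4)·(289/28−12) + (-39/14)·(12−(7/2))) = ½·(0 + 47/7 − 663/28) = -475/56, so the B_3-coordinate is 5/14.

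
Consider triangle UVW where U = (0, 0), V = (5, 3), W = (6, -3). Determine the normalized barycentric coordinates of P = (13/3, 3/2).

Signed area of the reference triangle: [UVW] = ½·(0·(3−(-3)) + 5·(-3−0) + 6·(0−3)) = ½·(0 − 15 − 18) = -33/2.
[PVW] = ½·((13/3)·(3−(-3)) + 5·(-3−(3/2)) + 6·(3/2−3)) = ½·(26 − 45/2 − 9) = -11/4, so the U-coordinate is (-11/4)/(-33/2) = 1/6.
[UPW] = ½·(0·(3/2−(-3)) + (13/3)·(-3−0) + 6·(0−(3/2))) = ½·(0 − 13 − 9) = -11, so the V-coordinate is 2/3.
[UVP] = ½·(0·(3−(3/2)) + 5·(3/2−0) + (13/3)·(0−3)) = ½·(0 + 15/2 − 13) = -11/4, so the W-coordinate is 1/6.
Check: 1/6 + 2/3 + 1/6 = 1.

(1/6, 2/3, 1/6)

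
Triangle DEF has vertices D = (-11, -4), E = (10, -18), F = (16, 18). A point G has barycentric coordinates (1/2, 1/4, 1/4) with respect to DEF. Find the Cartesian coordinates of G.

(1, -2)

G = (1/2)·D + (1/4)·E + (1/4)·F.
x-coordinate: (1/2)·(-11) + (1/4)·10 + (1/4)·16 = 1.
y-coordinate: (1/2)·(-4) + (1/4)·(-18) + (1/4)·18 = -2.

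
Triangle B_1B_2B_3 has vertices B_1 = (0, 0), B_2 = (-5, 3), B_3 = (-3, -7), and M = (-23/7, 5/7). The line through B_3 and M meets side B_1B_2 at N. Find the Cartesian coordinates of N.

Barycentric coordinates of M with respect to B_1B_2B_3: (2/7, 4/7, 1/7).
On side B_1B_2 the B_3-coordinate is zero; dropping M's B_3-weight 1/7 and renormalizing the remaining 2/7 : 4/7 gives weights 1/3, 2/3 on B_1, B_2.
N = (1/3)·(0, 0) + (2/3)·(-5, 3) = (-10/3, 2).

(-10/3, 2)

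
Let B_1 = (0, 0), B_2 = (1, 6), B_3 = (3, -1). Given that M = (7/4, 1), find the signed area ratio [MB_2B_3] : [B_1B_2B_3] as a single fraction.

[B_1B_2B_3] = ½·(0·(6−(-1)) + 1·(-1−0) + 3·(0−6)) = ½·(0 − 1 − 18) = -19/2.
[MB_2B_3] = ½·((7/4)·(6−(-1)) + 1·(-1−1) + 3·(1−6)) = ½·(49/4 − 2 − 15) = -19/8, so the ratio is (-19/8)/(-19/2) = 1/4.

1/4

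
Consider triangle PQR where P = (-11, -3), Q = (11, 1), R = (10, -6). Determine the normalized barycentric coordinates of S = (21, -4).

Signed area of the reference triangle: [PQR] = ½·((-11)·(1−(-6)) + 11·(-6−(-3)) + 10·(-3−1)) = ½·(-77 − 33 − 40) = -75.
[SQR] = ½·(21·(1−(-6)) + 11·(-6−(-4)) + 10·(-4−1)) = ½·(147 − 22 − 50) = 75/2, so the P-coordinate is (75/2)/(-75) = -1/2.
[PSR] = ½·((-11)·(-4−(-6)) + 21·(-6−(-3)) + 10·(-3−(-4))) = ½·(-22 − 63 + 10) = -75/2, so the Q-coordinate is 1/2.
[PQS] = ½·((-11)·(1−(-4)) + 11·(-4−(-3)) + 21·(-3−1)) = ½·(-55 − 11 − 84) = -75, so the R-coordinate is 1.

(-1/2, 1/2, 1)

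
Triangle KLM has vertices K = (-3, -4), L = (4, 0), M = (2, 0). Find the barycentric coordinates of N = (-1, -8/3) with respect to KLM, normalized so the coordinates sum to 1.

(2/3, 1/6, 1/6)

Signed area of the reference triangle: [KLM] = ½·((-3)·(0−0) + 4·(0−(-4)) + 2·(-4−0)) = ½·(0 + 16 − 8) = 4.
[NLM] = ½·((-1)·(0−0) + 4·(0−(-8/3)) + 2·(-8/3−0)) = ½·(0 + 32/3 − 16/3) = 8/3, so the K-coordinate is (8/3)/4 = 2/3.
[KNM] = ½·((-3)·(-8/3−0) + (-1)·(0−(-4)) + 2·(-4−(-8/3))) = ½·(8 − 4 − 8/3) = 2/3, so the L-coordinate is 1/6.
[KLN] = ½·((-3)·(0−(-8/3)) + 4·(-8/3−(-4)) + (-1)·(-4−0)) = ½·(-8 + 16/3 + 4) = 2/3, so the M-coordinate is 1/6.
Check: 2/3 + 1/6 + 1/6 = 1.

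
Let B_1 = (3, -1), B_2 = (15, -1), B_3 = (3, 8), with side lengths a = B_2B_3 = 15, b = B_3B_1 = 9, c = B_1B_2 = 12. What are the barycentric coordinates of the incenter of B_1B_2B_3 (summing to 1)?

The incenter has barycentric coordinates proportional to the opposite side lengths: (15 : 9 : 12).
Normalizing by 15+9+12 = 36 gives (5/12, 1/4, 1/3).

(5/12, 1/4, 1/3)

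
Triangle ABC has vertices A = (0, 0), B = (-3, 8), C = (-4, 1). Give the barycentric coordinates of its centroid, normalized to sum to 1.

(1/3, 1/3, 1/3)

The centroid is the average of the vertices, so each weight is 1/3.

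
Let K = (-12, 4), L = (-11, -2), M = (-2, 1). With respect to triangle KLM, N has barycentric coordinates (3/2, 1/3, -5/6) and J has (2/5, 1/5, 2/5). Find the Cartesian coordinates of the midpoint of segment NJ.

(-139/10, 61/20)

Barycentric coordinates of the midpoint are the average: (19/20, 4/15, -13/60).
Converting: (19/20)·K + (4/15)·L + (-13/60)·M = (-139/10, 61/20).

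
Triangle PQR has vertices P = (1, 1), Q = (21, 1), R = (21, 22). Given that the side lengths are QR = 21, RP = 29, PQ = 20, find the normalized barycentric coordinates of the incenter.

The incenter has barycentric coordinates proportional to the opposite side lengths: (21 : 29 : 20).
Normalizing by 21+29+20 = 70 gives (3/10, 29/70, 2/7).

(3/10, 29/70, 2/7)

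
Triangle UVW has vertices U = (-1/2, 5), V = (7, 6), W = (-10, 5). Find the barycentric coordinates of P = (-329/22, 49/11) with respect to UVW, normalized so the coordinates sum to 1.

(5/11, -6/11, 12/11)

Signed area of the reference triangle: [UVW] = ½·((-1/2)·(6−5) + 7·(5−5) + (-10)·(5−6)) = ½·(-1/2 + 0 + 10) = 19/4.
[PVW] = ½·((-329/22)·(6−5) + 7·(5−(49/11)) + (-10)·(49/11−6)) = ½·(-329/22 + 42/11 + 170/11) = 95/44, so the U-coordinate is (95/44)/(19/4) = 5/11.
[UPW] = ½·((-1/2)·(49/11−5) + (-329/22)·(5−5) + (-10)·(5−(49/11))) = ½·(3/11 + 0 − 60/11) = -57/22, so the V-coordinate is -6/11.
[UVP] = ½·((-1/2)·(6−(49/11)) + 7·(49/11−5) + (-329/22)·(5−6)) = ½·(-17/22 − 42/11 + 329/22) = 57/11, so the W-coordinate is 12/11.
Check: 5/11 − 6/11 + 12/11 = 1.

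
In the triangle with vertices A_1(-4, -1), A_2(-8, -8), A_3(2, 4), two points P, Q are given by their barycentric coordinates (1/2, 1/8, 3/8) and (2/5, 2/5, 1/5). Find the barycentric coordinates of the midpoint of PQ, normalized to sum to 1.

Since both coordinate triples sum to 1, the midpoint's barycentrics are the componentwise average.
(1/2+2/5)/2 = 9/20; similarly 21/80 and 23/80.

(9/20, 21/80, 23/80)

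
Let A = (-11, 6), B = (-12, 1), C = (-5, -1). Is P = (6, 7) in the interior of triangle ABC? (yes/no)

no

Barycentric coordinates of P: (78/37, -125/37, 84/37).
The three coordinates are positive, negative, positive; a point is interior exactly when all three are positive.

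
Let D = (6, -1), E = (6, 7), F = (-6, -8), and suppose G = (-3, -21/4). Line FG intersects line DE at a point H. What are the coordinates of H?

(6, 3)

Barycentric coordinates of G with respect to DEF: (1/8, 1/8, 3/4).
On side DE the F-coordinate is zero; dropping G's F-weight 3/4 and renormalizing the remaining 1/8 : 1/8 gives weights 1/2, 1/2 on D, E.
H = (1/2)·(6, -1) + (1/2)·(6, 7) = (6, 3).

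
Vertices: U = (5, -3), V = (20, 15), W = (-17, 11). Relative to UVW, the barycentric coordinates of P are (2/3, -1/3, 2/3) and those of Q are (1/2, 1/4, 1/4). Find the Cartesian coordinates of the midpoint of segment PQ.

Barycentric coordinates of the midpoint are the average: (7/12, -1/24, 11/24).
Converting: (7/12)·U + (-1/24)·V + (11/24)·W = (-137/24, 8/3).

(-137/24, 8/3)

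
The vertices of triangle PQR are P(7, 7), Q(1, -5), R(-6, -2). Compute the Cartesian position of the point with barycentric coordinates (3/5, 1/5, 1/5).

(16/5, 14/5)

S = (3/5)·P + (1/5)·Q + (1/5)·R.
x-coordinate: (3/5)·7 + (1/5)·1 + (1/5)·(-6) = 16/5.
y-coordinate: (3/5)·7 + (1/5)·(-5) + (1/5)·(-2) = 14/5.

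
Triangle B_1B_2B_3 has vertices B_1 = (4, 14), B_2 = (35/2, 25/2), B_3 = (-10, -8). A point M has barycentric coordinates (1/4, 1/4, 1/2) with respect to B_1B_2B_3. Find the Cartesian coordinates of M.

M = (1/4)·B_1 + (1/4)·B_2 + (1/2)·B_3.
x-coordinate: (1/4)·4 + (1/4)·(35/2) + (1/2)·(-10) = 3/8.
y-coordinate: (1/4)·14 + (1/4)·(25/2) + (1/2)·(-8) = 21/8.

(3/8, 21/8)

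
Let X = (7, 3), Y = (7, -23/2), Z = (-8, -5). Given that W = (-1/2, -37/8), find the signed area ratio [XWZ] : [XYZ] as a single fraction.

[XYZ] = ½·(7·(-23/2−(-5)) + 7·(-5−3) + (-8)·(3−(-23/2))) = ½·(-91/2 − 56 − 116) = -435/4.
[XWZ] = ½·(7·(-37/8−(-5)) + (-1/2)·(-5−3) + (-8)·(3−(-37/8))) = ½·(21/8 + 4 − 61) = -435/16, so the ratio is (-435/16)/(-435/4) = 1/4.

1/4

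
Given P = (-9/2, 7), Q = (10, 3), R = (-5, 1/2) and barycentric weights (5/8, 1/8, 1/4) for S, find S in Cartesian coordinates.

(-45/16, 39/8)

S = (5/8)·P + (1/8)·Q + (1/4)·R.
x-coordinate: (5/8)·(-9/2) + (1/8)·10 + (1/4)·(-5) = -45/16.
y-coordinate: (5/8)·7 + (1/8)·3 + (1/4)·(1/2) = 39/8.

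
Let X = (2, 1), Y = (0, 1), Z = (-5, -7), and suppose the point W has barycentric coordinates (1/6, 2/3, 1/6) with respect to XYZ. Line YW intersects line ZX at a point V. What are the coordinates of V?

Line YW meets ZX where the Y-coordinate vanishes; zeroing W's Y-weight and renormalizing leaves Z, X-weights 1/6 : 1/6 → (1/2, 1/2).
So V = (1/2)·Z + (1/2)·X = (-3/2, -3).

(-3/2, -3)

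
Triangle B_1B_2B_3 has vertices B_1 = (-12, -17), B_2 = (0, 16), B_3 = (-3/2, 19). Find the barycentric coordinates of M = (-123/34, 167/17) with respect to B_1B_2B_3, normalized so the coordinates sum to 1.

(4/17, 4/17, 9/17)

Signed area of the reference triangle: [B_1B_2B_3] = ½·((-12)·(16−19) + 0·(19−(-17)) + (-3/2)·(-17−16)) = ½·(36 + 0 + 99/2) = 171/4.
[MB_2B_3] = ½·((-123/34)·(16−19) + 0·(19−(167/17)) + (-3/2)·(167/17−16)) = ½·(369/34 + 0 + 315/34) = 171/17, so the B_1-coordinate is (171/17)/(171/4) = 4/17.
[B_1MB_3] = ½·((-12)·(167/17−19) + (-123/34)·(19−(-17)) + (-3/2)·(-17−(167/17))) = ½·(1872/17 − 2214/17 + 684/17) = 171/17, so the B_2-coordinate is 4/17.
[B_1B_2M] = ½·((-12)·(16−(167/17)) + 0·(167/17−(-17)) + (-123/34)·(-17−16)) = ½·(-1260/17 + 0 + 4059/34) = 1539/68, so the B_3-coordinate is 9/17.
Check: 4/17 + 4/17 + 9/17 = 1.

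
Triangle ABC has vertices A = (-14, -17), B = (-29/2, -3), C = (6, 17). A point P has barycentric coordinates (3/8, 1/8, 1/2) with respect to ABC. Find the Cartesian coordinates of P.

(-65/16, 7/4)

P = (3/8)·A + (1/8)·B + (1/2)·C.
x-coordinate: (3/8)·(-14) + (1/8)·(-29/2) + (1/2)·6 = -65/16.
y-coordinate: (3/8)·(-17) + (1/8)·(-3) + (1/2)·17 = 7/4.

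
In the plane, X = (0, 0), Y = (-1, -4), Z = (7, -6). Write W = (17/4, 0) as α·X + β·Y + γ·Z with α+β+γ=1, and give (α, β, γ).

(5/4, -3/4, 1/2)

Signed area of the reference triangle: [XYZ] = ½·(0·(-4−(-6)) + (-1)·(-6−0) + 7·(0−(-4))) = ½·(0 + 6 + 28) = 17.
[WYZ] = ½·((17/4)·(-4−(-6)) + (-1)·(-6−0) + 7·(0−(-4))) = ½·(17/2 + 6 + 28) = 85/4, so the X-coordinate is (85/4)/17 = 5/4.
[XWZ] = ½·(0·(0−(-6)) + (17/4)·(-6−0) + 7·(0−0)) = ½·(0 − 51/2 + 0) = -51/4, so the Y-coordinate is -3/4.
[XYW] = ½·(0·(-4−0) + (-1)·(0−0) + (17/4)·(0−(-4))) = ½·(0 + 0 + 17) = 17/2, so the Z-coordinate is 1/2.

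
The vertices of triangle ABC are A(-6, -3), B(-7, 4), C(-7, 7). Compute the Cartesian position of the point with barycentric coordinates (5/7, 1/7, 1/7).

(-44/7, -4/7)

P = (5/7)·A + (1/7)·B + (1/7)·C.
x-coordinate: (5/7)·(-6) + (1/7)·(-7) + (1/7)·(-7) = -44/7.
y-coordinate: (5/7)·(-3) + (1/7)·4 + (1/7)·7 = -4/7.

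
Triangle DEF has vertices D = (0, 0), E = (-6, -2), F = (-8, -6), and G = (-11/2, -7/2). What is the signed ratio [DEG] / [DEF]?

[DEF] = ½·(0·(-2−(-6)) + (-6)·(-6−0) + (-8)·(0−(-2))) = ½·(0 + 36 − 16) = 10.
[DEG] = ½·(0·(-2−(-7/2)) + (-6)·(-7/2−0) + (-11/2)·(0−(-2))) = ½·(0 + 21 − 11) = 5, so the ratio is 5/10 = 1/2.

1/2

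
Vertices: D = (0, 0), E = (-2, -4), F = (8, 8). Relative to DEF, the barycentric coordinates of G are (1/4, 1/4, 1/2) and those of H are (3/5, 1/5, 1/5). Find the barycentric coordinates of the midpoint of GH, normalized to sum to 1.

Since both coordinate triples sum to 1, the midpoint's barycentrics are the componentwise average.
(1/4+3/5)/2 = 17/40; similarly 9/40 and 7/20.

(17/40, 9/40, 7/20)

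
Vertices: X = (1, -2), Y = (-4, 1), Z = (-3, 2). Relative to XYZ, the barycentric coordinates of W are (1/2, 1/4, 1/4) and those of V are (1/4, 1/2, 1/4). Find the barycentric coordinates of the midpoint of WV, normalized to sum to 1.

(3/8, 3/8, 1/4)

Since both coordinate triples sum to 1, the midpoint's barycentrics are the componentwise average.
(1/2+1/4)/2 = 3/8; similarly 3/8 and 1/4.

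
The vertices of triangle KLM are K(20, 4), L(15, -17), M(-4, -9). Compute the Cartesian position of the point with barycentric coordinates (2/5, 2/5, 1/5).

(66/5, -7)

N = (2/5)·K + (2/5)·L + (1/5)·M.
x-coordinate: (2/5)·20 + (2/5)·15 + (1/5)·(-4) = 66/5.
y-coordinate: (2/5)·4 + (2/5)·(-17) + (1/5)·(-9) = -7.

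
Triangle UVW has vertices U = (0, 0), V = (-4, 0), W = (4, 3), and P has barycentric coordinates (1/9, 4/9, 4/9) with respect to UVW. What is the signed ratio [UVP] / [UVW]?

4/9

The signed ratio [UVP]/[UVW] equals the barycentric coordinate of P at vertex W, which is 4/9.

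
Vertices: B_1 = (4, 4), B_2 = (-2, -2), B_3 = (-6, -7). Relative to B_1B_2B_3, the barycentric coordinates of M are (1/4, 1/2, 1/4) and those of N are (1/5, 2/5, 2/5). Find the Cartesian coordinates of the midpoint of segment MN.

(-39/20, -91/40)

Barycentric coordinates of the midpoint are the average: (9/40, 9/20, 13/40).
Converting: (9/40)·B_1 + (9/20)·B_2 + (13/40)·B_3 = (-39/20, -91/40).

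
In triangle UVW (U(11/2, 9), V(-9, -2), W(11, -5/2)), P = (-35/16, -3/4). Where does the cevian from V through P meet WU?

Barycentric coordinates of P with respect to UVW: (1/8, 5/8, 1/4).
On side WU the V-coordinate is zero; dropping P's V-weight 5/8 and renormalizing the remaining 1/4 : 1/8 gives weights 2/3, 1/3 on W, U.
Q = (2/3)·(11, -5/2) + (1/3)·(11/2, 9) = (55/6, 4/3).

(55/6, 4/3)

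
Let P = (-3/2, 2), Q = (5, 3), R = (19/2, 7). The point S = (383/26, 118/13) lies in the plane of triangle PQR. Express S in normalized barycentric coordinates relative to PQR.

Signed area of the reference triangle: [PQR] = ½·((-3/2)·(3−7) + 5·(7−2) + (19/2)·(2−3)) = ½·(6 + 25 − 19/2) = 43/4.
[SQR] = ½·((383/26)·(3−7) + 5·(7−(118/13)) + (19/2)·(118/13−3)) = ½·(-766/13 − 135/13 + 1501/26) = -301/52, so the P-coordinate is (-301/52)/(43/4) = -7/13.
[PSR] = ½·((-3/2)·(118/13−7) + (383/26)·(7−2) + (19/2)·(2−(118/13))) = ½·(-81/26 + 1915/26 − 874/13) = 43/26, so the Q-coordinate is 2/13.
[PQS] = ½·((-3/2)·(3−(118/13)) + 5·(118/13−2) + (383/26)·(2−3)) = ½·(237/26 + 460/13 − 383/26) = 387/26, so the R-coordinate is 18/13.
Check: -7/13 + 2/13 + 18/13 = 1.

(-7/13, 2/13, 18/13)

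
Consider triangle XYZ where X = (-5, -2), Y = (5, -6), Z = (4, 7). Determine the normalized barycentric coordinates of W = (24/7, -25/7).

Signed area of the reference triangle: [XYZ] = ½·((-5)·(-6−7) + 5·(7−(-2)) + 4·(-2−(-6))) = ½·(65 + 45 + 16) = 63.
[WYZ] = ½·((24/7)·(-6−7) + 5·(7−(-25/7)) + 4·(-25/7−(-6))) = ½·(-312/7 + 370/7 + 68/7) = 9, so the X-coordinate is 9/63 = 1/7.
[XWZ] = ½·((-5)·(-25/7−7) + (24/7)·(7−(-2)) + 4·(-2−(-25/7))) = ½·(370/7 + 216/7 + 44/7) = 45, so the Y-coordinate is 5/7.
[XYW] = ½·((-5)·(-6−(-25/7)) + 5·(-25/7−(-2)) + (24/7)·(-2−(-6))) = ½·(85/7 − 55/7 + 96/7) = 9, so the Z-coordinate is 1/7.
Check: 1/7 + 5/7 + 1/7 = 1.

(1/7, 5/7, 1/7)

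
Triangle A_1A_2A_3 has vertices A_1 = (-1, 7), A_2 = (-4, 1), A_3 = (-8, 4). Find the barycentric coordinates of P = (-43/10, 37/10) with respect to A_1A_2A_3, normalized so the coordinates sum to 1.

(3/10, 2/5, 3/10)

Signed area of the reference triangle: [A_1A_2A_3] = ½·((-1)·(1−4) + (-4)·(4−7) + (-8)·(7−1)) = ½·(3 + 12 − 48) = -33/2.
[PA_2A_3] = ½·((-43/10)·(1−4) + (-4)·(4−(37/10)) + (-8)·(37/10−1)) = ½·(129/10 − 6/5 − 108/5) = -99/20, so the A_1-coordinate is (-99/20)/(-33/2) = 3/10.
[A_1PA_3] = ½·((-1)·(37/10−4) + (-43/10)·(4−7) + (-8)·(7−(37/10))) = ½·(3/10 + 129/10 − 132/5) = -33/5, so the A_2-coordinate is 2/5.
[A_1A_2P] = ½·((-1)·(1−(37/10)) + (-4)·(37/10−7) + (-43/10)·(7−1)) = ½·(27/10 + 66/5 − 129/5) = -99/20, so the A_3-coordinate is 3/10.
Check: 3/10 + 2/5 + 3/10 = 1.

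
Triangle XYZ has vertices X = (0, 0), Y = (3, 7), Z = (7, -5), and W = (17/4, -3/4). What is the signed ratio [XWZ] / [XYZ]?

1/4

[XYZ] = ½·(0·(7−(-5)) + 3·(-5−0) + 7·(0−7)) = ½·(0 − 15 − 49) = -32.
[XWZ] = ½·(0·(-3/4−(-5)) + (17/4)·(-5−0) + 7·(0−(-3/4))) = ½·(0 − 85/4 + 21/4) = -8, so the ratio is (-8)/(-32) = 1/4.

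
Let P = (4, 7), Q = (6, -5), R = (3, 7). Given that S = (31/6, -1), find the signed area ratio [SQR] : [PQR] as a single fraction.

1/6

[PQR] = ½·(4·(-5−7) + 6·(7−7) + 3·(7−(-5))) = ½·(-48 + 0 + 36) = -6.
[SQR] = ½·((31/6)·(-5−7) + 6·(7−(-1)) + 3·(-1−(-5))) = ½·(-62 + 48 + 12) = -1, so the ratio is (-1)/(-6) = 1/6.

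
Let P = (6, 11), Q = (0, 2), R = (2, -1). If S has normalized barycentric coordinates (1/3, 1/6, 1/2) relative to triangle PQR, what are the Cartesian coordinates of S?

(3, 7/2)

S = (1/3)·P + (1/6)·Q + (1/2)·R.
x-coordinate: (1/3)·6 + (1/6)·0 + (1/2)·2 = 3.
y-coordinate: (1/3)·11 + (1/6)·2 + (1/2)·(-1) = 7/2.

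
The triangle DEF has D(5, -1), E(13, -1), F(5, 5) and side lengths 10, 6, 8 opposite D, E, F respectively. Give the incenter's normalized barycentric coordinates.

(5/12, 1/4, 1/3)

The incenter has barycentric coordinates proportional to the opposite side lengths: (10 : 6 : 8).
Normalizing by 10+6+8 = 24 gives (5/12, 1/4, 1/3).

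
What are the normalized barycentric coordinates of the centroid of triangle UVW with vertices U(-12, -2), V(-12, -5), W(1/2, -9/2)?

The centroid is the average of the vertices, so each weight is 1/3.

(1/3, 1/3, 1/3)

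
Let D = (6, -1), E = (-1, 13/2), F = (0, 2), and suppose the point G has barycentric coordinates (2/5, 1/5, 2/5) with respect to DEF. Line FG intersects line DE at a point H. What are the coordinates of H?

(11/3, 3/2)

Line FG meets DE where the F-coordinate vanishes; zeroing G's F-weight and renormalizing leaves D, E-weights 2/5 : 1/5 → (2/3, 1/3).
So H = (2/3)·D + (1/3)·E = (11/3, 3/2).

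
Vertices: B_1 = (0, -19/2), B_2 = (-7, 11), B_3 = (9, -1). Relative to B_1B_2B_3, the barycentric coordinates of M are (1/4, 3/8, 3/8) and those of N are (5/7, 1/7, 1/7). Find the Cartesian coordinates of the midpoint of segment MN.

(29/56, -223/112)

Barycentric coordinates of the midpoint are the average: (27/56, 29/112, 29/112).
Converting: (27/56)·B_1 + (29/112)·B_2 + (29/112)·B_3 = (29/56, -223/112).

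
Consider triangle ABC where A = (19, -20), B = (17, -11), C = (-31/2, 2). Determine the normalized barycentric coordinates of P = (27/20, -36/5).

Signed area of the reference triangle: [ABC] = ½·(19·(-11−2) + 17·(2−(-20)) + (-31/2)·(-20−(-11))) = ½·(-247 + 374 + 279/2) = 533/4.
[PBC] = ½·((27/20)·(-11−2) + 17·(2−(-36/5)) + (-31/2)·(-36/5−(-11))) = ½·(-351/20 + 782/5 − 589/10) = 1599/40, so the A-coordinate is (1599/40)/(533/4) = 3/10.
[APC] = ½·(19·(-36/5−2) + (27/20)·(2−(-20)) + (-31/2)·(-20−(-36/5))) = ½·(-874/5 + 297/10 + 992/5) = 533/20, so the B-coordinate is 1/5.
[ABP] = ½·(19·(-11−(-36/5)) + 17·(-36/5−(-20)) + (27/20)·(-20−(-11))) = ½·(-361/5 + 1088/5 − 243/20) = 533/8, so the C-coordinate is 1/2.
Check: 3/10 + 1/5 + 1/2 = 1.

(3/10, 1/5, 1/2)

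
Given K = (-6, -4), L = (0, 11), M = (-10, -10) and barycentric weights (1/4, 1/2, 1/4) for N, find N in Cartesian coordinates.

(-4, 2)

N = (1/4)·K + (1/2)·L + (1/4)·M.
x-coordinate: (1/4)·(-6) + (1/2)·0 + (1/4)·(-10) = -4.
y-coordinate: (1/4)·(-4) + (1/2)·11 + (1/4)·(-10) = 2.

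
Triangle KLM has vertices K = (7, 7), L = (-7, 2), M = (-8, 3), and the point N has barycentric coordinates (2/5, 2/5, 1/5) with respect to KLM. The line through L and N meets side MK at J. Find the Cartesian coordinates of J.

Line LN meets MK where the L-coordinate vanishes; zeroing N's L-weight and renormalizing leaves M, K-weights 1/5 : 2/5 → (1/3, 2/3).
So J = (1/3)·M + (2/3)·K = (2, 17/3).

(2, 17/3)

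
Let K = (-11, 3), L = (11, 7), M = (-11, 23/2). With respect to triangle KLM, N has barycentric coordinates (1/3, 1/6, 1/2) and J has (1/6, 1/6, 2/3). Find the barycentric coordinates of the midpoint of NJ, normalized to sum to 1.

(1/4, 1/6, 7/12)

Since both coordinate triples sum to 1, the midpoint's barycentrics are the componentwise average.
(1/3+1/6)/2 = 1/4; similarly 1/6 and 7/12.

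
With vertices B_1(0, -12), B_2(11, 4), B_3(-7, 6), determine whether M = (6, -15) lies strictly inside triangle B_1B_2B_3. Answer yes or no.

Barycentric coordinates of M: (176/155, 87/310, -129/310).
The three coordinates are positive, positive, negative; a point is interior exactly when all three are positive.

no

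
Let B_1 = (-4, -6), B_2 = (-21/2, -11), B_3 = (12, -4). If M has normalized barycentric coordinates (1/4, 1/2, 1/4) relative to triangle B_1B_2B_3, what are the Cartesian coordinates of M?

M = (1/4)·B_1 + (1/2)·B_2 + (1/4)·B_3.
x-coordinate: (1/4)·(-4) + (1/2)·(-21/2) + (1/4)·12 = -13/4.
y-coordinate: (1/4)·(-6) + (1/2)·(-11) + (1/4)·(-4) = -8.

(-13/4, -8)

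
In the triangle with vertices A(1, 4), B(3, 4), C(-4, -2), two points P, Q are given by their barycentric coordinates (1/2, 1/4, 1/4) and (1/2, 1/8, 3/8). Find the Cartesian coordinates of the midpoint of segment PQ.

Barycentric coordinates of the midpoint are the average: (1/2, 3/16, 5/16).
Converting: (1/2)·A + (3/16)·B + (5/16)·C = (-3/16, 17/8).

(-3/16, 17/8)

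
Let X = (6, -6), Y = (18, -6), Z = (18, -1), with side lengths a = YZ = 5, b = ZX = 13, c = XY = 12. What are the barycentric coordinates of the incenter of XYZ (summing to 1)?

The incenter has barycentric coordinates proportional to the opposite side lengths: (5 : 13 : 12).
Normalizing by 5+13+12 = 30 gives (1/6, 13/30, 2/5).

(1/6, 13/30, 2/5)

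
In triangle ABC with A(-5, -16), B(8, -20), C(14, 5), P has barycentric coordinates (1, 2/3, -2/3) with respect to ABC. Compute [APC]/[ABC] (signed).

2/3

The signed ratio [APC]/[ABC] equals the barycentric coordinate of P at vertex B, which is 2/3.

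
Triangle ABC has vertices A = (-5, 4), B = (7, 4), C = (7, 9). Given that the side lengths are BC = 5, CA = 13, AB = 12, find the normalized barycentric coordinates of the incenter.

The incenter has barycentric coordinates proportional to the opposite side lengths: (5 : 13 : 12).
Normalizing by 5+13+12 = 30 gives (1/6, 13/30, 2/5).

(1/6, 13/30, 2/5)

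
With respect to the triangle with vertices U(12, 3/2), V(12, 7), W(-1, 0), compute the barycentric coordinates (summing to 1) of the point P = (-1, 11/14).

Signed area of the reference triangle: [UVW] = ½·(12·(7−0) + 12·(0−(3/2)) + (-1)·(3/2−7)) = ½·(84 − 18 + 11/2) = 143/4.
[PVW] = ½·((-1)·(7−0) + 12·(0−(11/14)) + (-1)·(11/14−7)) = ½·(-7 − 66/7 + 87/14) = -143/28, so the U-coordinate is (-143/28)/(143/4) = -1/7.
[UPW] = ½·(12·(11/14−0) + (-1)·(0−(3/2)) + (-1)·(3/2−(11/14))) = ½·(66/7 + 3/2 − 5/7) = 143/28, so the V-coordinate is 1/7.
[UVP] = ½·(12·(7−(11/14)) + 12·(11/14−(3/2)) + (-1)·(3/2−7)) = ½·(522/7 − 60/7 + 11/2) = 143/4, so the W-coordinate is 1.
Check: -1/7 + 1/7 + 1 = 1.

(-1/7, 1/7, 1)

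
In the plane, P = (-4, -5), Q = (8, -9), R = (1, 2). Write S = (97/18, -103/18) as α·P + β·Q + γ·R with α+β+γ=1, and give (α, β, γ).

Signed area of the reference triangle: [PQR] = ½·((-4)·(-9−2) + 8·(2−(-5)) + 1·(-5−(-9))) = ½·(44 + 56 + 4) = 52.
[SQR] = ½·((97/18)·(-9−2) + 8·(2−(-103/18)) + 1·(-103/18−(-9))) = ½·(-1067/18 + 556/9 + 59/18) = 26/9, so the P-coordinate is (26/9)/52 = 1/18.
[PSR] = ½·((-4)·(-103/18−2) + (97/18)·(2−(-5)) + 1·(-5−(-103/18))) = ½·(278/9 + 679/18 + 13/18) = 104/3, so the Q-coordinate is 2/3.
[PQS] = ½·((-4)·(-9−(-103/18)) + 8·(-103/18−(-5)) + (97/18)·(-5−(-9))) = ½·(118/9 − 52/9 + 194/9) = 130/9, so the R-coordinate is 5/18.

(1/18, 2/3, 5/18)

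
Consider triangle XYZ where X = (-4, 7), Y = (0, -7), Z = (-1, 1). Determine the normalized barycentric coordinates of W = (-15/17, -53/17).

Signed area of the reference triangle: [XYZ] = ½·((-4)·(-7−1) + 0·(1−7) + (-1)·(7−(-7))) = ½·(32 + 0 − 14) = 9.
[WYZ] = ½·((-15/17)·(-7−1) + 0·(1−(-53/17)) + (-1)·(-53/17−(-7))) = ½·(120/17 + 0 − 66/17) = 27/17, so the X-coordinate is (27/17)/9 = 3/17.
[XWZ] = ½·((-4)·(-53/17−1) + (-15/17)·(1−7) + (-1)·(7−(-53/17))) = ½·(280/17 + 90/17 − 172/17) = 99/17, so the Y-coordinate is 11/17.
[XYW] = ½·((-4)·(-7−(-53/17)) + 0·(-53/17−7) + (-15/17)·(7−(-7))) = ½·(264/17 + 0 − 210/17) = 27/17, so the Z-coordinate is 3/17.

(3/17, 11/17, 3/17)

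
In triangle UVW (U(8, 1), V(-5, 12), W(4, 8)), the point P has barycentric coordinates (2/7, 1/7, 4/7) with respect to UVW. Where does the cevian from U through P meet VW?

Line UP meets VW where the U-coordinate vanishes; zeroing P's U-weight and renormalizing leaves V, W-weights 1/7 : 4/7 → (1/5, 4/5).
So Q = (1/5)·V + (4/5)·W = (11/5, 44/5).

(11/5, 44/5)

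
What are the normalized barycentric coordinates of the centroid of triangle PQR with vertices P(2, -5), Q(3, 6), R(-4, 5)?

(1/3, 1/3, 1/3)

The centroid is the average of the vertices, so each weight is 1/3.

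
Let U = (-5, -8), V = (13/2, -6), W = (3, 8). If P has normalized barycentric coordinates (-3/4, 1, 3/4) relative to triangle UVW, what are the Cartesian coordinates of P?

(25/2, 6)

P = (-3/4)·U + 1·V + (3/4)·W.
x-coordinate: (-3/4)·(-5) + 1·(13/2) + (3/4)·3 = 25/2.
y-coordinate: (-3/4)·(-8) + 1·(-6) + (3/4)·8 = 6.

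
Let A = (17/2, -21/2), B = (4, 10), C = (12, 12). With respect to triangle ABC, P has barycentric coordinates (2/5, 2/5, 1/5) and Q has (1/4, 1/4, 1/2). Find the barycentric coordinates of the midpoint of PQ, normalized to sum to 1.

Since both coordinate triples sum to 1, the midpoint's barycentrics are the componentwise average.
(2/5+1/4)/2 = 13/40; similarly 13/40 and 7/20.

(13/40, 13/40, 7/20)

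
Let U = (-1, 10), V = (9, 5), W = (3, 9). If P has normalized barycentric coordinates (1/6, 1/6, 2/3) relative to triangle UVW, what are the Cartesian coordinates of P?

(10/3, 17/2)

P = (1/6)·U + (1/6)·V + (2/3)·W.
x-coordinate: (1/6)·(-1) + (1/6)·9 + (2/3)·3 = 10/3.
y-coordinate: (1/6)·10 + (1/6)·5 + (2/3)·9 = 17/2.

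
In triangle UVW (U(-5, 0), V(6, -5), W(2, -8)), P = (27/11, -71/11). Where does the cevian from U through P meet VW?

(16/5, -71/10)

Barycentric coordinates of P with respect to UVW: (1/11, 3/11, 7/11).
On side VW the U-coordinate is zero; dropping P's U-weight 1/11 and renormalizing the remaining 3/11 : 7/11 gives weights 3/10, 7/10 on V, W.
Q = (3/10)·(6, -5) + (7/10)·(2, -8) = (16/5, -71/10).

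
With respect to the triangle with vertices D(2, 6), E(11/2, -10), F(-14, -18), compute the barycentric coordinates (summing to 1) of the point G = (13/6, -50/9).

(1/3, 5/9, 1/9)

Signed area of the reference triangle: [DEF] = ½·(2·(-10−(-18)) + (11/2)·(-18−6) + (-14)·(6−(-10))) = ½·(16 − 132 − 224) = -170.
[GEF] = ½·((13/6)·(-10−(-18)) + (11/2)·(-18−(-50/9)) + (-14)·(-50/9−(-10))) = ½·(52/3 − 616/9 − 560/9) = -170/3, so the D-coordinate is (-170/3)/(-170) = 1/3.
[DGF] = ½·(2·(-50/9−(-18)) + (13/6)·(-18−6) + (-14)·(6−(-50/9))) = ½·(224/9 − 52 − 1456/9) = -850/9, so the E-coordinate is 5/9.
[DEG] = ½·(2·(-10−(-50/9)) + (11/2)·(-50/9−6) + (13/6)·(6−(-10))) = ½·(-80/9 − 572/9 + 104/3) = -170/9, so the F-coordinate is 1/9.
Check: 1/3 + 5/9 + 1/9 = 1.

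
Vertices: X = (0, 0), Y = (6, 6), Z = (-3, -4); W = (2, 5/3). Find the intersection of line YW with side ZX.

(-2, -8/3)

Barycentric coordinates of W with respect to XYZ: (1/6, 1/2, 1/3).
On side ZX the Y-coordinate is zero; dropping W's Y-weight 1/2 and renormalizing the remaining 1/3 : 1/6 gives weights 2/3, 1/3 on Z, X.
V = (2/3)·(-3, -4) + (1/3)·(0, 0) = (-2, -8/3).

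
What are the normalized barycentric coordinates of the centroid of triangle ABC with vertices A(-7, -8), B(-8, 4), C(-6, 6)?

The centroid is the average of the vertices, so each weight is 1/3.

(1/3, 1/3, 1/3)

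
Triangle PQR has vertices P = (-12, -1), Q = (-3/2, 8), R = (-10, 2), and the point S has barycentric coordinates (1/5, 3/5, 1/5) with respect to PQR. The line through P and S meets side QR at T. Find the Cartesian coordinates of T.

Line PS meets QR where the P-coordinate vanishes; zeroing S's P-weight and renormalizing leaves Q, R-weights 3/5 : 1/5 → (3/4, 1/4).
So T = (3/4)·Q + (1/4)·R = (-29/8, 13/2).

(-29/8, 13/2)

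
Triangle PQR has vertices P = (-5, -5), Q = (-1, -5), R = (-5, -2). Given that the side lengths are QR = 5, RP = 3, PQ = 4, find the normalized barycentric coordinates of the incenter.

(5/12, 1/4, 1/3)

The incenter has barycentric coordinates proportional to the opposite side lengths: (5 : 3 : 4).
Normalizing by 5+3+4 = 12 gives (5/12, 1/4, 1/3).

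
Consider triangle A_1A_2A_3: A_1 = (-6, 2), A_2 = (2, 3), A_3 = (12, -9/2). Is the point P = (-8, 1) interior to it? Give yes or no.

no

Barycentric coordinates of P: (19/14, -31/70, 3/35).
The three coordinates are positive, negative, positive; a point is interior exactly when all three are positive.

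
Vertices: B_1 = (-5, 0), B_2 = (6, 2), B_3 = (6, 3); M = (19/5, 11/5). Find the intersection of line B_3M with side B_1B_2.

(1/2, 1)

Barycentric coordinates of M with respect to B_1B_2B_3: (1/5, 1/5, 3/5).
On side B_1B_2 the B_3-coordinate is zero; dropping M's B_3-weight 3/5 and renormalizing the remaining 1/5 : 1/5 gives weights 1/2, 1/2 on B_1, B_2.
N = (1/2)·(-5, 0) + (1/2)·(6, 2) = (1/2, 1).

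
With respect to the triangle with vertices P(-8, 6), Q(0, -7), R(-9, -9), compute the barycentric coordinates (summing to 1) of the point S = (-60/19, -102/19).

Signed area of the reference triangle: [PQR] = ½·((-8)·(-7−(-9)) + 0·(-9−6) + (-9)·(6−(-7))) = ½·(-16 + 0 − 117) = -133/2.
[SQR] = ½·((-60/19)·(-7−(-9)) + 0·(-9−(-102/19)) + (-9)·(-102/19−(-7))) = ½·(-120/19 + 0 − 279/19) = -21/2, so the P-coordinate is (-21/2)/(-133/2) = 3/19.
[PSR] = ½·((-8)·(-102/19−(-9)) + (-60/19)·(-9−6) + (-9)·(6−(-102/19))) = ½·(-552/19 + 900/19 − 1944/19) = -42, so the Q-coordinate is 12/19.
[PQS] = ½·((-8)·(-7−(-102/19)) + 0·(-102/19−6) + (-60/19)·(6−(-7))) = ½·(248/19 + 0 − 780/19) = -14, so the R-coordinate is 4/19.
Check: 3/19 + 12/19 + 4/19 = 1.

(3/19, 12/19, 4/19)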